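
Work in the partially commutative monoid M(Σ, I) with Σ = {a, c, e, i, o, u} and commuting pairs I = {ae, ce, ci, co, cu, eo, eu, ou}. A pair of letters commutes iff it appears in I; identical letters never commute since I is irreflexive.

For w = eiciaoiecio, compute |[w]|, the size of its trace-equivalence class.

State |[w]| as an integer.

24

0(e) covers ∅
1(i) covers 0:e
2(c) covers ∅
3(i) covers 1:i
4(a) covers 2:c, 3:i
5(o) covers 4:a
6(i) covers 5:o
7(e) covers 6:i
8(c) covers 4:a
9(i) covers 7:e
10(o) covers 9:i
floor of heap: 0:e, 2:c
completions by unplaced set U, small U first (add the entries for U minus each lowest piece of U):
  |U|=1: {8}:1  {10}:1
  |U|=2: {8,10}:2  {9,10}:1
  |U|=3: {7,9,10}:1  {8,9,10}:3
  |U|=4: {6,7,9,10}:1  {7,8,9,10}:4
  |U|=5: {5,6,7,9,10}:1  {6,7,8,9,10}:5
  |U|=6: {5,6,7,8,9,10}:6
  |U|=7: {4,5,6,7,8,9,10}:6
  |U|=8: {2,4,5,6,7,8,9,10}:6  {3,4,5,6,7,8,9,10}:6
  |U|=9: {1,3,4,5,6,7,8,9,10}:6  {2,3,4,5,6,7,8,9,10}:12
  start at 0(e): 18
  start at 2(c): 6
sum over floor = 24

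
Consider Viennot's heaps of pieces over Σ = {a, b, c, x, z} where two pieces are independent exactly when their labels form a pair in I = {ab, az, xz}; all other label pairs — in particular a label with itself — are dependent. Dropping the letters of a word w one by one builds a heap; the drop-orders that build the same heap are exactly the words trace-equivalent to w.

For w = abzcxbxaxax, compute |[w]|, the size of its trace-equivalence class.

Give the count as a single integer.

drop 0:a onto floor
drop 1:b onto floor
drop 2:z onto {1:b}
drop 3:c onto {0:a, 2:z}
drop 4:x onto {3:c}
drop 5:b onto {4:x}
drop 6:x onto {5:b}
drop 7:a onto {6:x}
drop 8:x onto {7:a}
drop 9:a onto {8:x}
drop 10:x onto {9:a}
ground layer = {0:a, 1:b}
drop-orders for the pieces not yet dropped (sum over which currently-grounded one goes next):
  1 to go: {10} 1
  2 to go: {9,10} 1
  3 to go: {8,9,10} 1
  4 to go: {7,8,9,10} 1
  5 to go: {6,7,8,9,10} 1
  6 to go: {5,6,7,8,9,10} 1
  7 to go: {4,5,6,7,8,9,10} 1
  8 to go: {3,4,5,6,7,8,9,10} 1
  9 to go: {0,3,4,5,6,7,8,9,10} 1  {2,3,4,5,6,7,8,9,10} 1
  if 0:a drops first: 1 orders
  if 1:b drops first: 2 orders
heap linearizations: 3

3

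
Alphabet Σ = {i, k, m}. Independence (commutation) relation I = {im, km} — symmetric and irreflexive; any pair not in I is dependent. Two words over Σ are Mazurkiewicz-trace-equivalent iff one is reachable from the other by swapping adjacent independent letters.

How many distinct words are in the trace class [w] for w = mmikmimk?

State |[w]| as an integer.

drop 0:m onto floor
drop 1:m onto {0:m}
drop 2:i onto floor
drop 3:k onto {2:i}
drop 4:m onto {1:m}
drop 5:i onto {3:k}
drop 6:m onto {4:m}
drop 7:k onto {5:i}
ground layer = {0:m, 2:i}
drop-orders for the pieces not yet dropped (sum over which currently-grounded one goes next):
  1 to go: {6} 1  {7} 1
  2 to go: {4,6} 1  {5,7} 1  {6,7} 2
  3 to go: {1,4,6} 1  {3,5,7} 1  {4,6,7} 3  {5,6,7} 3
  4 to go: {0,1,4,6} 1  {1,4,6,7} 4  {2,3,5,7} 1  {3,5,6,7} 4  {4,5,6,7} 6
  5 to go: {0,1,4,6,7} 5  {1,4,5,6,7} 10  {2,3,5,6,7} 5  {3,4,5,6,7} 10
  6 to go: {0,1,4,5,6,7} 15  {1,3,4,5,6,7} 20  {2,3,4,5,6,7} 15
  if 0:m drops first: 35 orders
  if 2:i drops first: 35 orders
heap linearizations: 70

70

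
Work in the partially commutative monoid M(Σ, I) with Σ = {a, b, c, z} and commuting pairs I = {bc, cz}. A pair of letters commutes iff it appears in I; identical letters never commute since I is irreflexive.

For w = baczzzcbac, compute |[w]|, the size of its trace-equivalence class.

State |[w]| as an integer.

#0=b has no predecessor
#1=a depends on [0:b]
#2=c depends on [1:a]
#3=z depends on [1:a]
#4=z depends on [3:z]
#5=z depends on [4:z]
#6=c depends on [2:c]
#7=b depends on [5:z]
#8=a depends on [6:c, 7:b]
#9=c depends on [8:a]
sources: [0:b]
N(rest) = Σ N(rest − s) over sources s of rest; N(one piece) = 1:
  size 1 → [9]=1
  size 2 → [8,9]=1
  size 3 → [6,8,9]=1  [7,8,9]=1
  size 4 → [2,6,8,9]=1  [5,7,8,9]=1  [6,7,8,9]=2
  size 5 → [2,6,7,8,9]=3  [4,5,7,8,9]=1  [5,6,7,8,9]=3
  size 6 → [2,5,6,7,8,9]=6  [3,4,5,7,8,9]=1  [4,5,6,7,8,9]=4
  size 7 → [2,4,5,6,7,8,9]=10  [3,4,5,6,7,8,9]=5
  size 8 → [2,3,4,5,6,7,8,9]=15
  first=0(b) contributes 15

15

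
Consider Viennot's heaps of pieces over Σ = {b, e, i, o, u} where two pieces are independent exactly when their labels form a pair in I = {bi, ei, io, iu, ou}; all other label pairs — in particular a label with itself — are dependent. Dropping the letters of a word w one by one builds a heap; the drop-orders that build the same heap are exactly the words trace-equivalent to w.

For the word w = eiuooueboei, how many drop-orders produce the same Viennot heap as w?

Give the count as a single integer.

#0=e has no predecessor
#1=i has no predecessor
#2=u depends on [0:e]
#3=o depends on [0:e]
#4=o depends on [3:o]
#5=u depends on [2:u]
#6=e depends on [4:o, 5:u]
#7=b depends on [6:e]
#8=o depends on [7:b]
#9=e depends on [8:o]
#10=i depends on [1:i]
sources: [0:e, 1:i]
N(rest) = Σ N(rest − s) over sources s of rest; N(one piece) = 1:
  size 1 → [9]=1  [10]=1
  size 2 → [1,10]=1  [8,9]=1  [9,10]=2
  size 3 → [1,9,10]=3  [7,8,9]=1  [8,9,10]=3
  size 4 → [1,8,9,10]=6  [6,7,8,9]=1  [7,8,9,10]=4
  size 5 → [1,7,8,9,10]=10  [4,6,7,8,9]=1  [5,6,7,8,9]=1  [6,7,8,9,10]=5
  size 6 → [1,6,7,8,9,10]=15  [2,5,6,7,8,9]=1  [3,4,6,7,8,9]=1  [4,5,6,7,8,9]=2  [4,6,7,8,9,10]=6  [5,6,7,8,9,10]=6
  size 7 → [1,4,6,7,8,9,10]=21  [1,5,6,7,8,9,10]=21  [2,4,5,6,7,8,9]=3  [2,5,6,7,8,9,10]=7  [3,4,5,6,7,8,9]=3  [3,4,6,7,8,9,10]=7  [4,5,6,7,8,9,10]=14
  size 8 → [1,2,5,6,7,8,9,10]=28  [1,3,4,6,7,8,9,10]=28  [1,4,5,6,7,8,9,10]=56  [2,3,4,5,6,7,8,9]=6  [2,4,5,6,7,8,9,10]=24  [3,4,5,6,7,8,9,10]=24
  size 9 → [0,2,3,4,5,6,7,8,9]=6  [1,2,4,5,6,7,8,9,10]=108  [1,3,4,5,6,7,8,9,10]=108  [2,3,4,5,6,7,8,9,10]=54
  first=0(e) contributes 270
  first=1(i) contributes 60
|[w]| = 330

330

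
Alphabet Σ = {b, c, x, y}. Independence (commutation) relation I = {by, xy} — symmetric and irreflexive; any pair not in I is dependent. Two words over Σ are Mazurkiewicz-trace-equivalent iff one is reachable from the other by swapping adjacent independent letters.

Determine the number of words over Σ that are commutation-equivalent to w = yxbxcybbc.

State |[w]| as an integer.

piece 0:y — minimal
piece 1:x — minimal
piece 2:b rests on {1:x}
piece 3:x rests on {2:b}
piece 4:c rests on {0:y, 3:x}
piece 5:y rests on {4:c}
piece 6:b rests on {4:c}
piece 7:b rests on {6:b}
piece 8:c rests on {5:y, 7:b}
minimal pieces: {0:y, 1:x}
ways to finish when only these pieces remain (= sum over removing one remaining piece with nothing left below it):
  1 left: {8}→1
  2 left: {5,8}→1  {7,8}→1
  3 left: {5,7,8}→2  {6,7,8}→1
  4 left: {5,6,7,8}→3
  5 left: {4,5,6,7,8}→3
  6 left: {0,4,5,6,7,8}→3  {3,4,5,6,7,8}→3
  7 left: {0,3,4,5,6,7,8}→6  {2,3,4,5,6,7,8}→3
  placing 0:y first → 3 extensions
  placing 1:x first → 9 extensions
total linear extensions = 12

12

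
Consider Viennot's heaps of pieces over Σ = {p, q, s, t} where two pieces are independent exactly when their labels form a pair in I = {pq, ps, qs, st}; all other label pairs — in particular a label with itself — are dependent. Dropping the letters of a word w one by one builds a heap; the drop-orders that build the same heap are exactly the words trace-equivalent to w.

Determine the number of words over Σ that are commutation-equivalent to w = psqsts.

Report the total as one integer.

0(p) covers ∅
1(s) covers ∅
2(q) covers ∅
3(s) covers 1:s
4(t) covers 0:p, 2:q
5(s) covers 3:s
floor of heap: 0:p, 1:s, 2:q
completions by unplaced set U, small U first (add the entries for U minus each lowest piece of U):
  |U|=1: {4}:1  {5}:1
  |U|=2: {0,4}:1  {2,4}:1  {3,5}:1  {4,5}:2
  |U|=3: {0,2,4}:2  {0,4,5}:3  {1,3,5}:1  {2,4,5}:3  {3,4,5}:3
  |U|=4: {0,2,4,5}:8  {0,3,4,5}:6  {1,3,4,5}:4  {2,3,4,5}:6
  start at 0(p): 10
  start at 1(s): 20
  start at 2(q): 10
sum over floor = 40

40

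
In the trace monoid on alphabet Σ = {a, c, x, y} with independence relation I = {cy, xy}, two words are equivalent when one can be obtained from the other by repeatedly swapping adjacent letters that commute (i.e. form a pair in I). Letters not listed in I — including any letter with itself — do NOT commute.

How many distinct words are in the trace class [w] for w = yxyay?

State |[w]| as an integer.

3

0(y) covers ∅
1(x) covers ∅
2(y) covers 0:y
3(a) covers 1:x, 2:y
4(y) covers 3:a
floor of heap: 0:y, 1:x
completions by unplaced set U, small U first (add the entries for U minus each lowest piece of U):
  |U|=1: {4}:1
  |U|=2: {3,4}:1
  |U|=3: {1,3,4}:1  {2,3,4}:1
  start at 0(y): 2
  start at 1(x): 1
sum over floor = 3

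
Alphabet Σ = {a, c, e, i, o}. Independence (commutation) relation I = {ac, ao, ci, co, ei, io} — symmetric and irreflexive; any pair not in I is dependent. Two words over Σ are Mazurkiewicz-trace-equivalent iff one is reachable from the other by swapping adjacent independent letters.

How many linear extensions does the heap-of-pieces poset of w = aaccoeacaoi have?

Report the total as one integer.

piece 0:a — minimal
piece 1:a rests on {0:a}
piece 2:c — minimal
piece 3:c rests on {2:c}
piece 4:o — minimal
piece 5:e rests on {1:a, 3:c, 4:o}
piece 6:a rests on {5:e}
piece 7:c rests on {5:e}
piece 8:a rests on {6:a}
piece 9:o rests on {5:e}
piece 10:i rests on {8:a}
minimal pieces: {0:a, 2:c, 4:o}
ways to finish when only these pieces remain (= sum over removing one remaining piece with nothing left below it):
  1 left: {7}→1  {9}→1  {10}→1
  2 left: {7,9}→2  {7,10}→2  {8,10}→1  {9,10}→2
  3 left: {6,8,10}→1  {7,8,10}→3  {7,9,10}→6  {8,9,10}→3
  4 left: {6,7,8,10}→4  {6,8,9,10}→4  {7,8,9,10}→12
  5 left: {6,7,8,9,10}→20
  6 left: {5,6,7,8,9,10}→20
  7 left: {1,5,6,7,8,9,10}→20  {3,5,6,7,8,9,10}→20  {4,5,6,7,8,9,10}→20
  8 left: {0,1,5,6,7,8,9,10}→20  {1,3,5,6,7,8,9,10}→40  {1,4,5,6,7,8,9,10}→40  {2,3,5,6,7,8,9,10}→20  {3,4,5,6,7,8,9,10}→40
  9 left: {0,1,3,5,6,7,8,9,10}→60  {0,1,4,5,6,7,8,9,10}→60  {1,2,3,5,6,7,8,9,10}→60  {1,3,4,5,6,7,8,9,10}→120  {2,3,4,5,6,7,8,9,10}→60
  placing 0:a first → 240 extensions
  placing 2:c first → 240 extensions
  placing 4:o first → 120 extensions
total linear extensions = 600

600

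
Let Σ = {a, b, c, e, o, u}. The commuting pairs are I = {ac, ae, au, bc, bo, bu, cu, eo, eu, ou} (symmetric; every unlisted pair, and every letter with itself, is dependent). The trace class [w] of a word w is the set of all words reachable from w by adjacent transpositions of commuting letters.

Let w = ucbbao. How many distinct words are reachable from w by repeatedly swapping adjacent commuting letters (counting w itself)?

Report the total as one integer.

24

0(u) covers ∅
1(c) covers ∅
2(b) covers ∅
3(b) covers 2:b
4(a) covers 3:b
5(o) covers 1:c, 4:a
floor of heap: 0:u, 1:c, 2:b
completions by unplaced set U, small U first (add the entries for U minus each lowest piece of U):
  |U|=1: {0}:1  {5}:1
  |U|=2: {0,5}:2  {1,5}:1  {4,5}:1
  |U|=3: {0,1,5}:3  {0,4,5}:3  {1,4,5}:2  {3,4,5}:1
  |U|=4: {0,1,4,5}:8  {0,3,4,5}:4  {1,3,4,5}:3  {2,3,4,5}:1
  start at 0(u): 4
  start at 1(c): 5
  start at 2(b): 15
sum over floor = 24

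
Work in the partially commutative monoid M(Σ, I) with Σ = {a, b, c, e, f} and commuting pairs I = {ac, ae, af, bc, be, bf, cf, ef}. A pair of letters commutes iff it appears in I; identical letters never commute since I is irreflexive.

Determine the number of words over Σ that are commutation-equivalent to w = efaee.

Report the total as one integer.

0(e) covers ∅
1(f) covers ∅
2(a) covers ∅
3(e) covers 0:e
4(e) covers 3:e
floor of heap: 0:e, 1:f, 2:a
completions by unplaced set U, small U first (add the entries for U minus each lowest piece of U):
  |U|=1: {1}:1  {2}:1  {4}:1
  |U|=2: {1,2}:2  {1,4}:2  {2,4}:2  {3,4}:1
  |U|=3: {0,3,4}:1  {1,2,4}:6  {1,3,4}:3  {2,3,4}:3
  start at 0(e): 12
  start at 1(f): 4
  start at 2(a): 4
sum over floor = 20

20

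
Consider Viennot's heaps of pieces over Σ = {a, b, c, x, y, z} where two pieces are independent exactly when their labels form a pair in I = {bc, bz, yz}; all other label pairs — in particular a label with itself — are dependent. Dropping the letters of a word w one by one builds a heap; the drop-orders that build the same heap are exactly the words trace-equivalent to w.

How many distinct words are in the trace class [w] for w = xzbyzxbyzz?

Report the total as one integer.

36

drop 0:x onto floor
drop 1:z onto {0:x}
drop 2:b onto {0:x}
drop 3:y onto {2:b}
drop 4:z onto {1:z}
drop 5:x onto {3:y, 4:z}
drop 6:b onto {5:x}
drop 7:y onto {6:b}
drop 8:z onto {5:x}
drop 9:z onto {8:z}
ground layer = {0:x}
drop-orders for the pieces not yet dropped (sum over which currently-grounded one goes next):
  1 to go: {7} 1  {9} 1
  2 to go: {6,7} 1  {7,9} 2  {8,9} 1
  3 to go: {6,7,9} 3  {7,8,9} 3
  4 to go: {6,7,8,9} 6
  5 to go: {5,6,7,8,9} 6
  6 to go: {3,5,6,7,8,9} 6  {4,5,6,7,8,9} 6
  7 to go: {1,4,5,6,7,8,9} 6  {2,3,5,6,7,8,9} 6  {3,4,5,6,7,8,9} 12
  8 to go: {1,3,4,5,6,7,8,9} 18  {2,3,4,5,6,7,8,9} 18
  if 0:x drops first: 36 orders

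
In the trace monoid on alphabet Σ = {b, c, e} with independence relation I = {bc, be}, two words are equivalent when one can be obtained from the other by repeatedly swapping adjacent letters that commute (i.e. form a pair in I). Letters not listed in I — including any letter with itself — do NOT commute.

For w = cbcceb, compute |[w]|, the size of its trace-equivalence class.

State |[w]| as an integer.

15

piece 0:c — minimal
piece 1:b — minimal
piece 2:c rests on {0:c}
piece 3:c rests on {2:c}
piece 4:e rests on {3:c}
piece 5:b rests on {1:b}
minimal pieces: {0:c, 1:b}
ways to finish when only these pieces remain (= sum over removing one remaining piece with nothing left below it):
  1 left: {4}→1  {5}→1
  2 left: {1,5}→1  {3,4}→1  {4,5}→2
  3 left: {1,4,5}→3  {2,3,4}→1  {3,4,5}→3
  4 left: {0,2,3,4}→1  {1,3,4,5}→6  {2,3,4,5}→4
  placing 0:c first → 10 extensions
  placing 1:b first → 5 extensions
total linear extensions = 15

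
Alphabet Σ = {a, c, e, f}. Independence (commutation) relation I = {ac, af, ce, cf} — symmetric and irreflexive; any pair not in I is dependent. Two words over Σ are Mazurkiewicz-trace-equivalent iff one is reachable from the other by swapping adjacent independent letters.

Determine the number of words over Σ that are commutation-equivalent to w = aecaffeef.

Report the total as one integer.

piece 0:a — minimal
piece 1:e rests on {0:a}
piece 2:c — minimal
piece 3:a rests on {1:e}
piece 4:f rests on {1:e}
piece 5:f rests on {4:f}
piece 6:e rests on {3:a, 5:f}
piece 7:e rests on {6:e}
piece 8:f rests on {7:e}
minimal pieces: {0:a, 2:c}
ways to finish when only these pieces remain (= sum over removing one remaining piece with nothing left below it):
  1 left: {2}→1  {8}→1
  2 left: {2,8}→2  {7,8}→1
  3 left: {2,7,8}→3  {6,7,8}→1
  4 left: {2,6,7,8}→4  {3,6,7,8}→1  {5,6,7,8}→1
  5 left: {2,3,6,7,8}→5  {2,5,6,7,8}→5  {3,5,6,7,8}→2  {4,5,6,7,8}→1
  6 left: {2,3,5,6,7,8}→12  {2,4,5,6,7,8}→6  {3,4,5,6,7,8}→3
  7 left: {1,3,4,5,6,7,8}→3  {2,3,4,5,6,7,8}→21
  placing 0:a first → 24 extensions
  placing 2:c first → 3 extensions
total linear extensions = 27

27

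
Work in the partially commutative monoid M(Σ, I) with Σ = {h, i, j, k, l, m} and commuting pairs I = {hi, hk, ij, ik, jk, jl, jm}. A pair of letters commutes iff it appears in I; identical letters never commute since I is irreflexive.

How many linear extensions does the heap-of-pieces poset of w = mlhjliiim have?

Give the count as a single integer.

drop 0:m onto floor
drop 1:l onto {0:m}
drop 2:h onto {1:l}
drop 3:j onto {2:h}
drop 4:l onto {2:h}
drop 5:i onto {4:l}
drop 6:i onto {5:i}
drop 7:i onto {6:i}
drop 8:m onto {7:i}
ground layer = {0:m}
drop-orders for the pieces not yet dropped (sum over which currently-grounded one goes next):
  1 to go: {3} 1  {8} 1
  2 to go: {3,8} 2  {7,8} 1
  3 to go: {3,7,8} 3  {6,7,8} 1
  4 to go: {3,6,7,8} 4  {5,6,7,8} 1
  5 to go: {3,5,6,7,8} 5  {4,5,6,7,8} 1
  6 to go: {3,4,5,6,7,8} 6
  7 to go: {2,3,4,5,6,7,8} 6
  if 0:m drops first: 6 orders

6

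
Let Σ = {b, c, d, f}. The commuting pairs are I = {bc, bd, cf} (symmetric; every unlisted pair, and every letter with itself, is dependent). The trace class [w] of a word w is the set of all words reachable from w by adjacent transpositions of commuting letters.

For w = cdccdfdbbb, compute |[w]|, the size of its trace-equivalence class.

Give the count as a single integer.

#0=c has no predecessor
#1=d depends on [0:c]
#2=c depends on [1:d]
#3=c depends on [2:c]
#4=d depends on [3:c]
#5=f depends on [4:d]
#6=d depends on [5:f]
#7=b depends on [5:f]
#8=b depends on [7:b]
#9=b depends on [8:b]
sources: [0:c]
N(rest) = Σ N(rest − s) over sources s of rest; N(one piece) = 1:
  size 1 → [6]=1  [9]=1
  size 2 → [6,9]=2  [8,9]=1
  size 3 → [6,8,9]=3  [7,8,9]=1
  size 4 → [6,7,8,9]=4
  size 5 → [5,6,7,8,9]=4
  size 6 → [4,5,6,7,8,9]=4
  size 7 → [3,4,5,6,7,8,9]=4
  size 8 → [2,3,4,5,6,7,8,9]=4
  first=0(c) contributes 4

4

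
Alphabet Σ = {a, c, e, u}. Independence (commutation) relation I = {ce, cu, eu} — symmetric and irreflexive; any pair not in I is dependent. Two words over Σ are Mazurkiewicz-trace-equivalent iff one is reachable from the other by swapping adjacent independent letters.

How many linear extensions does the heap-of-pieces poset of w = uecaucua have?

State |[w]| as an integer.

18

piece 0:u — minimal
piece 1:e — minimal
piece 2:c — minimal
piece 3:a rests on {0:u, 1:e, 2:c}
piece 4:u rests on {3:a}
piece 5:c rests on {3:a}
piece 6:u rests on {4:u}
piece 7:a rests on {5:c, 6:u}
minimal pieces: {0:u, 1:e, 2:c}
ways to finish when only these pieces remain (= sum over removing one remaining piece with nothing left below it):
  1 left: {7}→1
  2 left: {5,7}→1  {6,7}→1
  3 left: {4,6,7}→1  {5,6,7}→2
  4 left: {4,5,6,7}→3
  5 left: {3,4,5,6,7}→3
  6 left: {0,3,4,5,6,7}→3  {1,3,4,5,6,7}→3  {2,3,4,5,6,7}→3
  placing 0:u first → 6 extensions
  placing 1:e first → 6 extensions
  placing 2:c first → 6 extensions
total linear extensions = 18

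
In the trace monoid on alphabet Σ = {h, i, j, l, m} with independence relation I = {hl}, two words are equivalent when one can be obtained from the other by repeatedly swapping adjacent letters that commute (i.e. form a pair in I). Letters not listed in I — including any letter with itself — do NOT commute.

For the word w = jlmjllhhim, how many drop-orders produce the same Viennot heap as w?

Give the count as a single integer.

6

drop 0:j onto floor
drop 1:l onto {0:j}
drop 2:m onto {1:l}
drop 3:j onto {2:m}
drop 4:l onto {3:j}
drop 5:l onto {4:l}
drop 6:h onto {3:j}
drop 7:h onto {6:h}
drop 8:i onto {5:l, 7:h}
drop 9:m onto {8:i}
ground layer = {0:j}
drop-orders for the pieces not yet dropped (sum over which currently-grounded one goes next):
  1 to go: {9} 1
  2 to go: {8,9} 1
  3 to go: {5,8,9} 1  {7,8,9} 1
  4 to go: {4,5,8,9} 1  {5,7,8,9} 2  {6,7,8,9} 1
  5 to go: {4,5,7,8,9} 3  {5,6,7,8,9} 3
  6 to go: {4,5,6,7,8,9} 6
  7 to go: {3,4,5,6,7,8,9} 6
  8 to go: {2,3,4,5,6,7,8,9} 6
  if 0:j drops first: 6 orders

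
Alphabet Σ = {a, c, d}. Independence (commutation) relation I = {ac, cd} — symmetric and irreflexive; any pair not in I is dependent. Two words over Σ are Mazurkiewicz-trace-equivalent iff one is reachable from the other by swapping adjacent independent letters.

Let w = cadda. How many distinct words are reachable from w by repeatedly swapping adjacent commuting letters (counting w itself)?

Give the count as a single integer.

5

0(c) covers ∅
1(a) covers ∅
2(d) covers 1:a
3(d) covers 2:d
4(a) covers 3:d
floor of heap: 0:c, 1:a
completions by unplaced set U, small U first (add the entries for U minus each lowest piece of U):
  |U|=1: {0}:1  {4}:1
  |U|=2: {0,4}:2  {3,4}:1
  |U|=3: {0,3,4}:3  {2,3,4}:1
  start at 0(c): 1
  start at 1(a): 4
sum over floor = 5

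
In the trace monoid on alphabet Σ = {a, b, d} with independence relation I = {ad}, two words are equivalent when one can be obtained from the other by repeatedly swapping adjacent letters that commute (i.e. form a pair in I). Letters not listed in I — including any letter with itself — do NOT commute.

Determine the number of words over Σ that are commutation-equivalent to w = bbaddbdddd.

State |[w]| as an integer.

3

drop 0:b onto floor
drop 1:b onto {0:b}
drop 2:a onto {1:b}
drop 3:d onto {1:b}
drop 4:d onto {3:d}
drop 5:b onto {2:a, 4:d}
drop 6:d onto {5:b}
drop 7:d onto {6:d}
drop 8:d onto {7:d}
drop 9:d onto {8:d}
ground layer = {0:b}
drop-orders for the pieces not yet dropped (sum over which currently-grounded one goes next):
  1 to go: {9} 1
  2 to go: {8,9} 1
  3 to go: {7,8,9} 1
  4 to go: {6,7,8,9} 1
  5 to go: {5,6,7,8,9} 1
  6 to go: {2,5,6,7,8,9} 1  {4,5,6,7,8,9} 1
  7 to go: {2,4,5,6,7,8,9} 2  {3,4,5,6,7,8,9} 1
  8 to go: {2,3,4,5,6,7,8,9} 3
  if 0:b drops first: 3 orders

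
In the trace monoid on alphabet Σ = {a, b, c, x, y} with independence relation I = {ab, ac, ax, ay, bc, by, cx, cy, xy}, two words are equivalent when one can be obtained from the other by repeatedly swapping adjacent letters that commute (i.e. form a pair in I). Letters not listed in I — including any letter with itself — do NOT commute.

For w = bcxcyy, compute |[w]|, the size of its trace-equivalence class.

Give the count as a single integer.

0(b) covers ∅
1(c) covers ∅
2(x) covers 0:b
3(c) covers 1:c
4(y) covers ∅
5(y) covers 4:y
floor of heap: 0:b, 1:c, 4:y
completions by unplaced set U, small U first (add the entries for U minus each lowest piece of U):
  |U|=1: {2}:1  {3}:1  {5}:1
  |U|=2: {0,2}:1  {1,3}:1  {2,3}:2  {2,5}:2  {3,5}:2  {4,5}:1
  |U|=3: {0,2,3}:3  {0,2,5}:3  {1,2,3}:3  {1,3,5}:3  {2,3,5}:6  {2,4,5}:3  {3,4,5}:3
  |U|=4: {0,1,2,3}:6  {0,2,3,5}:12  {0,2,4,5}:6  {1,2,3,5}:12  {1,3,4,5}:6  {2,3,4,5}:12
  start at 0(b): 30
  start at 1(c): 30
  start at 4(y): 30
sum over floor = 90

90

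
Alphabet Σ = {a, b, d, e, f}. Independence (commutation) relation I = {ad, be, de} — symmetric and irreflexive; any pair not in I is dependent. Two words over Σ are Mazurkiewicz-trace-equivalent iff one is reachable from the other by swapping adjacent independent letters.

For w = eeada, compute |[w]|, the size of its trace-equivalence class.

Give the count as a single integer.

5

drop 0:e onto floor
drop 1:e onto {0:e}
drop 2:a onto {1:e}
drop 3:d onto floor
drop 4:a onto {2:a}
ground layer = {0:e, 3:d}
drop-orders for the pieces not yet dropped (sum over which currently-grounded one goes next):
  1 to go: {3} 1  {4} 1
  2 to go: {2,4} 1  {3,4} 2
  3 to go: {1,2,4} 1  {2,3,4} 3
  if 0:e drops first: 4 orders
  if 3:d drops first: 1 orders
heap linearizations: 5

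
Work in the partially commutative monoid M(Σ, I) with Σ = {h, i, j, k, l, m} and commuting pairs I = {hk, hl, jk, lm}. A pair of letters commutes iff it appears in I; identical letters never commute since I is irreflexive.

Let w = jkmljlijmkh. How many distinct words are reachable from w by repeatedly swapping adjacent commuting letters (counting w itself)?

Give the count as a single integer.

8

drop 0:j onto floor
drop 1:k onto floor
drop 2:m onto {0:j, 1:k}
drop 3:l onto {0:j, 1:k}
drop 4:j onto {2:m, 3:l}
drop 5:l onto {4:j}
drop 6:i onto {5:l}
drop 7:j onto {6:i}
drop 8:m onto {7:j}
drop 9:k onto {8:m}
drop 10:h onto {8:m}
ground layer = {0:j, 1:k}
drop-orders for the pieces not yet dropped (sum over which currently-grounded one goes next):
  1 to go: {9} 1  {10} 1
  2 to go: {9,10} 2
  3 to go: {8,9,10} 2
  4 to go: {7,8,9,10} 2
  5 to go: {6,7,8,9,10} 2
  6 to go: {5,6,7,8,9,10} 2
  7 to go: {4,5,6,7,8,9,10} 2
  8 to go: {2,4,5,6,7,8,9,10} 2  {3,4,5,6,7,8,9,10} 2
  9 to go: {2,3,4,5,6,7,8,9,10} 4
  if 0:j drops first: 4 orders
  if 1:k drops first: 4 orders
heap linearizations: 8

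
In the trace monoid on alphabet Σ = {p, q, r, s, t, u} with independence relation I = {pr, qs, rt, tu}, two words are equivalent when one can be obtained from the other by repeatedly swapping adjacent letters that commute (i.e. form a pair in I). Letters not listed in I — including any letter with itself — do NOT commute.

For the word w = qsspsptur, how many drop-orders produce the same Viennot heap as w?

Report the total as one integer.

#0=q has no predecessor
#1=s has no predecessor
#2=s depends on [1:s]
#3=p depends on [0:q, 2:s]
#4=s depends on [3:p]
#5=p depends on [4:s]
#6=t depends on [5:p]
#7=u depends on [5:p]
#8=r depends on [7:u]
sources: [0:q, 1:s]
N(rest) = Σ N(rest − s) over sources s of rest; N(one piece) = 1:
  size 1 → [6]=1  [8]=1
  size 2 → [6,8]=2  [7,8]=1
  size 3 → [6,7,8]=3
  size 4 → [5,6,7,8]=3
  size 5 → [4,5,6,7,8]=3
  size 6 → [3,4,5,6,7,8]=3
  size 7 → [0,3,4,5,6,7,8]=3  [2,3,4,5,6,7,8]=3
  first=0(q) contributes 3
  first=1(s) contributes 6
|[w]| = 9

9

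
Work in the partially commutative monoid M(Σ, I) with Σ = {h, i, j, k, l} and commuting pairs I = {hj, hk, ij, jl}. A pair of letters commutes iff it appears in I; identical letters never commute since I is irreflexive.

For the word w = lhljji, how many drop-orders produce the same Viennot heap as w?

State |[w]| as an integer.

piece 0:l — minimal
piece 1:h rests on {0:l}
piece 2:l rests on {1:h}
piece 3:j — minimal
piece 4:j rests on {3:j}
piece 5:i rests on {2:l}
minimal pieces: {0:l, 3:j}
ways to finish when only these pieces remain (= sum over removing one remaining piece with nothing left below it):
  1 left: {4}→1  {5}→1
  2 left: {2,5}→1  {3,4}→1  {4,5}→2
  3 left: {1,2,5}→1  {2,4,5}→3  {3,4,5}→3
  4 left: {0,1,2,5}→1  {1,2,4,5}→4  {2,3,4,5}→6
  placing 0:l first → 10 extensions
  placing 3:j first → 5 extensions
total linear extensions = 15

15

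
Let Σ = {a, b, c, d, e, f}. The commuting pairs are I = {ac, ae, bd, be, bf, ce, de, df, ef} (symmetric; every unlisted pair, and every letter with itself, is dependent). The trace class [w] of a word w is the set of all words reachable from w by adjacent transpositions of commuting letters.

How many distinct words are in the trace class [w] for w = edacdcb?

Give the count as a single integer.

14

drop 0:e onto floor
drop 1:d onto floor
drop 2:a onto {1:d}
drop 3:c onto {1:d}
drop 4:d onto {2:a, 3:c}
drop 5:c onto {4:d}
drop 6:b onto {5:c}
ground layer = {0:e, 1:d}
drop-orders for the pieces not yet dropped (sum over which currently-grounded one goes next):
  1 to go: {0} 1  {6} 1
  2 to go: {0,6} 2  {5,6} 1
  3 to go: {0,5,6} 3  {4,5,6} 1
  4 to go: {0,4,5,6} 4  {2,4,5,6} 1  {3,4,5,6} 1
  5 to go: {0,2,4,5,6} 5  {0,3,4,5,6} 5  {2,3,4,5,6} 2
  if 0:e drops first: 2 orders
  if 1:d drops first: 12 orders
heap linearizations: 14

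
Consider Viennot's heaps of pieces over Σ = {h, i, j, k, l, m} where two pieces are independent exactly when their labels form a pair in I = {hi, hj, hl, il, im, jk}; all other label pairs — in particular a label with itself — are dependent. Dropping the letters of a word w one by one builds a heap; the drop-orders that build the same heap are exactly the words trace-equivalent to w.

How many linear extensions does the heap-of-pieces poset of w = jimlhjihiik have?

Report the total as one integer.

drop 0:j onto floor
drop 1:i onto {0:j}
drop 2:m onto {0:j}
drop 3:l onto {2:m}
drop 4:h onto {2:m}
drop 5:j onto {1:i, 3:l}
drop 6:i onto {5:j}
drop 7:h onto {4:h}
drop 8:i onto {6:i}
drop 9:i onto {8:i}
drop 10:k onto {7:h, 9:i}
ground layer = {0:j}
drop-orders for the pieces not yet dropped (sum over which currently-grounded one goes next):
  1 to go: {10} 1
  2 to go: {7,10} 1  {9,10} 1
  3 to go: {4,7,10} 1  {7,9,10} 2  {8,9,10} 1
  4 to go: {4,7,9,10} 3  {6,8,9,10} 1  {7,8,9,10} 3
  5 to go: {4,7,8,9,10} 6  {5,6,8,9,10} 1  {6,7,8,9,10} 4
  6 to go: {1,5,6,8,9,10} 1  {3,5,6,8,9,10} 1  {4,6,7,8,9,10} 10  {5,6,7,8,9,10} 5
  7 to go: {1,3,5,6,8,9,10} 2  {1,5,6,7,8,9,10} 6  {3,5,6,7,8,9,10} 6  {4,5,6,7,8,9,10} 15
  8 to go: {1,3,5,6,7,8,9,10} 14  {1,4,5,6,7,8,9,10} 21  {3,4,5,6,7,8,9,10} 21
  9 to go: {1,3,4,5,6,7,8,9,10} 56  {2,3,4,5,6,7,8,9,10} 21
  if 0:j drops first: 77 orders

77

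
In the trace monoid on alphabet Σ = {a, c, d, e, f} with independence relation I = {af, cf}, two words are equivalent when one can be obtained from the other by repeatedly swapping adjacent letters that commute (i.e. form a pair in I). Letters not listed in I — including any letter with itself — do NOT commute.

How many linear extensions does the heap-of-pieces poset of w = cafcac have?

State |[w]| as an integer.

drop 0:c onto floor
drop 1:a onto {0:c}
drop 2:f onto floor
drop 3:c onto {1:a}
drop 4:a onto {3:c}
drop 5:c onto {4:a}
ground layer = {0:c, 2:f}
drop-orders for the pieces not yet dropped (sum over which currently-grounded one goes next):
  1 to go: {2} 1  {5} 1
  2 to go: {2,5} 2  {4,5} 1
  3 to go: {2,4,5} 3  {3,4,5} 1
  4 to go: {1,3,4,5} 1  {2,3,4,5} 4
  if 0:c drops first: 5 orders
  if 2:f drops first: 1 orders
heap linearizations: 6

6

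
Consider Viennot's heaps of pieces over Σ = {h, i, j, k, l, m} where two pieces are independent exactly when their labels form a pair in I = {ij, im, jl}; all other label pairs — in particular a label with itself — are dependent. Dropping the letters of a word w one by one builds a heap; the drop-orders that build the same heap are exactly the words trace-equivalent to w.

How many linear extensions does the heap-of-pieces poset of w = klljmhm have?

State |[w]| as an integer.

drop 0:k onto floor
drop 1:l onto {0:k}
drop 2:l onto {1:l}
drop 3:j onto {0:k}
drop 4:m onto {2:l, 3:j}
drop 5:h onto {4:m}
drop 6:m onto {5:h}
ground layer = {0:k}
drop-orders for the pieces not yet dropped (sum over which currently-grounded one goes next):
  1 to go: {6} 1
  2 to go: {5,6} 1
  3 to go: {4,5,6} 1
  4 to go: {2,4,5,6} 1  {3,4,5,6} 1
  5 to go: {1,2,4,5,6} 1  {2,3,4,5,6} 2
  if 0:k drops first: 3 orders

3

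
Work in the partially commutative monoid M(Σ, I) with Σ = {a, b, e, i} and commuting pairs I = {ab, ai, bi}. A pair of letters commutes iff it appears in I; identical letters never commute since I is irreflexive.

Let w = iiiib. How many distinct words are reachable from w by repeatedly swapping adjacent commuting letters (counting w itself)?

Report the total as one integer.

drop 0:i onto floor
drop 1:i onto {0:i}
drop 2:i onto {1:i}
drop 3:i onto {2:i}
drop 4:b onto floor
ground layer = {0:i, 4:b}
drop-orders for the pieces not yet dropped (sum over which currently-grounded one goes next):
  1 to go: {3} 1  {4} 1
  2 to go: {2,3} 1  {3,4} 2
  3 to go: {1,2,3} 1  {2,3,4} 3
  if 0:i drops first: 4 orders
  if 4:b drops first: 1 orders
heap linearizations: 5

5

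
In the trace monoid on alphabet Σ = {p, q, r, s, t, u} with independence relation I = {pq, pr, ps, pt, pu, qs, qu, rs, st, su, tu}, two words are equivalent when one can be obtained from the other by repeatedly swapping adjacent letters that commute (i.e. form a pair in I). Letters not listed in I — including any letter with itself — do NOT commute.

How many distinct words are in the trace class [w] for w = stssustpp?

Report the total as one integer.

3780

drop 0:s onto floor
drop 1:t onto floor
drop 2:s onto {0:s}
drop 3:s onto {2:s}
drop 4:u onto floor
drop 5:s onto {3:s}
drop 6:t onto {1:t}
drop 7:p onto floor
drop 8:p onto {7:p}
ground layer = {0:s, 1:t, 4:u, 7:p}
drop-orders for the pieces not yet dropped (sum over which currently-grounded one goes next):
  1 to go: {4} 1  {5} 1  {6} 1  {8} 1
  2 to go: {1,6} 1  {3,5} 1  {4,5} 2  {4,6} 2  {4,8} 2  {5,6} 2  {5,8} 2  {6,8} 2  {7,8} 1
  3 to go: {1,4,6} 3  {1,5,6} 3  {1,6,8} 3  {2,3,5} 1  {3,4,5} 3  {3,5,6} 3  {3,5,8} 3  {4,5,6} 6  {4,5,8} 6  {4,6,8} 6  {4,7,8} 3  {5,6,8} 6  {5,7,8} 3  {6,7,8} 3
  4 to go: {0,2,3,5} 1  {1,3,5,6} 6  {1,4,5,6} 12  {1,4,6,8} 12  {1,5,6,8} 12  {1,6,7,8} 6  {2,3,4,5} 4  {2,3,5,6} 4  {2,3,5,8} 4  {3,4,5,6} 12  {3,4,5,8} 12  {3,5,6,8} 12  {3,5,7,8} 6  {4,5,6,8} 24  {4,5,7,8} 12  {4,6,7,8} 12  {5,6,7,8} 12
  5 to go: {0,2,3,4,5} 5  {0,2,3,5,6} 5  {0,2,3,5,8} 5  {1,2,3,5,6} 10  {1,3,4,5,6} 30  {1,3,5,6,8} 30  {1,4,5,6,8} 60  {1,4,6,7,8} 30  {1,5,6,7,8} 30  {2,3,4,5,6} 20  {2,3,4,5,8} 20  {2,3,5,6,8} 20  {2,3,5,7,8} 10  {3,4,5,6,8} 60  {3,4,5,7,8} 30  {3,5,6,7,8} 30  {4,5,6,7,8} 60
  6 to go: {0,1,2,3,5,6} 15  {0,2,3,4,5,6} 30  {0,2,3,4,5,8} 30  {0,2,3,5,6,8} 30  {0,2,3,5,7,8} 15  {1,2,3,4,5,6} 60  {1,2,3,5,6,8} 60  {1,3,4,5,6,8} 180  {1,3,5,6,7,8} 90  {1,4,5,6,7,8} 180  {2,3,4,5,6,8} 120  {2,3,4,5,7,8} 60  {2,3,5,6,7,8} 60  {3,4,5,6,7,8} 180
  7 to go: {0,1,2,3,4,5,6} 105  {0,1,2,3,5,6,8} 105  {0,2,3,4,5,6,8} 210  {0,2,3,4,5,7,8} 105  {0,2,3,5,6,7,8} 105  {1,2,3,4,5,6,8} 420  {1,2,3,5,6,7,8} 210  {1,3,4,5,6,7,8} 630  {2,3,4,5,6,7,8} 420
  if 0:s drops first: 1680 orders
  if 1:t drops first: 840 orders
  if 4:u drops first: 420 orders
  if 7:p drops first: 840 orders
heap linearizations: 3780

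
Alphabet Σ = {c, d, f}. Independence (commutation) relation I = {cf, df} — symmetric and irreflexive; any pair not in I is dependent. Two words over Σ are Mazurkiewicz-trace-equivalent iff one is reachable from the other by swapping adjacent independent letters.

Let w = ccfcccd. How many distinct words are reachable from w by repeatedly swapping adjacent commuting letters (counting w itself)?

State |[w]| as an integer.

7

#0=c has no predecessor
#1=c depends on [0:c]
#2=f has no predecessor
#3=c depends on [1:c]
#4=c depends on [3:c]
#5=c depends on [4:c]
#6=d depends on [5:c]
sources: [0:c, 2:f]
N(rest) = Σ N(rest − s) over sources s of rest; N(one piece) = 1:
  size 1 → [2]=1  [6]=1
  size 2 → [2,6]=2  [5,6]=1
  size 3 → [2,5,6]=3  [4,5,6]=1
  size 4 → [2,4,5,6]=4  [3,4,5,6]=1
  size 5 → [1,3,4,5,6]=1  [2,3,4,5,6]=5
  first=0(c) contributes 6
  first=2(f) contributes 1
|[w]| = 7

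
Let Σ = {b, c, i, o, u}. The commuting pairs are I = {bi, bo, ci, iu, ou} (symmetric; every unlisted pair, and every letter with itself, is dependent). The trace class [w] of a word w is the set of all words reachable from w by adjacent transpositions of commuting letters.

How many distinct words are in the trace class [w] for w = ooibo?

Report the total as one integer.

5

drop 0:o onto floor
drop 1:o onto {0:o}
drop 2:i onto {1:o}
drop 3:b onto floor
drop 4:o onto {2:i}
ground layer = {0:o, 3:b}
drop-orders for the pieces not yet dropped (sum over which currently-grounded one goes next):
  1 to go: {3} 1  {4} 1
  2 to go: {2,4} 1  {3,4} 2
  3 to go: {1,2,4} 1  {2,3,4} 3
  if 0:o drops first: 4 orders
  if 3:b drops first: 1 orders
heap linearizations: 5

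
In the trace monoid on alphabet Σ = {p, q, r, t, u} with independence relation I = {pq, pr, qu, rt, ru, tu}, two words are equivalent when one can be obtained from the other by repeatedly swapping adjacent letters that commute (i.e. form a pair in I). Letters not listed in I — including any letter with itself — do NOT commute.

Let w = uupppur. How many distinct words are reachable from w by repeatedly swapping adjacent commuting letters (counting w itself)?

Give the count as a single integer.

drop 0:u onto floor
drop 1:u onto {0:u}
drop 2:p onto {1:u}
drop 3:p onto {2:p}
drop 4:p onto {3:p}
drop 5:u onto {4:p}
drop 6:r onto floor
ground layer = {0:u, 6:r}
drop-orders for the pieces not yet dropped (sum over which currently-grounded one goes next):
  1 to go: {5} 1  {6} 1
  2 to go: {4,5} 1  {5,6} 2
  3 to go: {3,4,5} 1  {4,5,6} 3
  4 to go: {2,3,4,5} 1  {3,4,5,6} 4
  5 to go: {1,2,3,4,5} 1  {2,3,4,5,6} 5
  if 0:u drops first: 6 orders
  if 6:r drops first: 1 orders
heap linearizations: 7

7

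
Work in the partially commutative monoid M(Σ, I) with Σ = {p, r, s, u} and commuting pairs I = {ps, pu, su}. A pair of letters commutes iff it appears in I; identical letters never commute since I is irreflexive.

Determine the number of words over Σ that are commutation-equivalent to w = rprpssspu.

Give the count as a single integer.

60

0(r) covers ∅
1(p) covers 0:r
2(r) covers 1:p
3(p) covers 2:r
4(s) covers 2:r
5(s) covers 4:s
6(s) covers 5:s
7(p) covers 3:p
8(u) covers 2:r
floor of heap: 0:r
completions by unplaced set U, small U first (add the entries for U minus each lowest piece of U):
  |U|=1: {6}:1  {7}:1  {8}:1
  |U|=2: {3,7}:1  {5,6}:1  {6,7}:2  {6,8}:2  {7,8}:2
  |U|=3: {3,6,7}:3  {3,7,8}:3  {4,5,6}:1  {5,6,7}:3  {5,6,8}:3  {6,7,8}:6
  |U|=4: {3,5,6,7}:6  {3,6,7,8}:12  {4,5,6,7}:4  {4,5,6,8}:4  {5,6,7,8}:12
  |U|=5: {3,4,5,6,7}:10  {3,5,6,7,8}:30  {4,5,6,7,8}:20
  |U|=6: {3,4,5,6,7,8}:60
  |U|=7: {2,3,4,5,6,7,8}:60
  start at 0(r): 60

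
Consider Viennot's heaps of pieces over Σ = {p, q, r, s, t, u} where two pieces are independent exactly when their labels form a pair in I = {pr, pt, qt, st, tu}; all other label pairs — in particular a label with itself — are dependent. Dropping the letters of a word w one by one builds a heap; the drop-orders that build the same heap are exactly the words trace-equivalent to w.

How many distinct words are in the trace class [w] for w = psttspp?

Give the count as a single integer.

piece 0:p — minimal
piece 1:s rests on {0:p}
piece 2:t — minimal
piece 3:t rests on {2:t}
piece 4:s rests on {1:s}
piece 5:p rests on {4:s}
piece 6:p rests on {5:p}
minimal pieces: {0:p, 2:t}
ways to finish when only these pieces remain (= sum over removing one remaining piece with nothing left below it):
  1 left: {3}→1  {6}→1
  2 left: {2,3}→1  {3,6}→2  {5,6}→1
  3 left: {2,3,6}→3  {3,5,6}→3  {4,5,6}→1
  4 left: {1,4,5,6}→1  {2,3,5,6}→6  {3,4,5,6}→4
  5 left: {0,1,4,5,6}→1  {1,3,4,5,6}→5  {2,3,4,5,6}→10
  placing 0:p first → 15 extensions
  placing 2:t first → 6 extensions
total linear extensions = 21

21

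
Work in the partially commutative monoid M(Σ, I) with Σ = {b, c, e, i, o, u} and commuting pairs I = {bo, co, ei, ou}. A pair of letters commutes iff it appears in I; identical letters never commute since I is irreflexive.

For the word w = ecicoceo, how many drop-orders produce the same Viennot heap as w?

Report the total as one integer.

3

0(e) covers ∅
1(c) covers 0:e
2(i) covers 1:c
3(c) covers 2:i
4(o) covers 2:i
5(c) covers 3:c
6(e) covers 4:o, 5:c
7(o) covers 6:e
floor of heap: 0:e
completions by unplaced set U, small U first (add the entries for U minus each lowest piece of U):
  |U|=1: {7}:1
  |U|=2: {6,7}:1
  |U|=3: {4,6,7}:1  {5,6,7}:1
  |U|=4: {3,5,6,7}:1  {4,5,6,7}:2
  |U|=5: {3,4,5,6,7}:3
  |U|=6: {2,3,4,5,6,7}:3
  start at 0(e): 3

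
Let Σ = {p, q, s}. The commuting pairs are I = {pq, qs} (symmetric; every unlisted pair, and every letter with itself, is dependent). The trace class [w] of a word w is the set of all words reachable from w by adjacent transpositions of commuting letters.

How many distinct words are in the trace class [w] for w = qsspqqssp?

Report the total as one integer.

#0=q has no predecessor
#1=s has no predecessor
#2=s depends on [1:s]
#3=p depends on [2:s]
#4=q depends on [0:q]
#5=q depends on [4:q]
#6=s depends on [3:p]
#7=s depends on [6:s]
#8=p depends on [7:s]
sources: [0:q, 1:s]
N(rest) = Σ N(rest − s) over sources s of rest; N(one piece) = 1:
  size 1 → [5]=1  [8]=1
  size 2 → [4,5]=1  [5,8]=2  [7,8]=1
  size 3 → [0,4,5]=1  [4,5,8]=3  [5,7,8]=3  [6,7,8]=1
  size 4 → [0,4,5,8]=4  [3,6,7,8]=1  [4,5,7,8]=6  [5,6,7,8]=4
  size 5 → [0,4,5,7,8]=10  [2,3,6,7,8]=1  [3,5,6,7,8]=5  [4,5,6,7,8]=10
  size 6 → [0,4,5,6,7,8]=20  [1,2,3,6,7,8]=1  [2,3,5,6,7,8]=6  [3,4,5,6,7,8]=15
  size 7 → [0,3,4,5,6,7,8]=35  [1,2,3,5,6,7,8]=7  [2,3,4,5,6,7,8]=21
  first=0(q) contributes 28
  first=1(s) contributes 56
|[w]| = 84

84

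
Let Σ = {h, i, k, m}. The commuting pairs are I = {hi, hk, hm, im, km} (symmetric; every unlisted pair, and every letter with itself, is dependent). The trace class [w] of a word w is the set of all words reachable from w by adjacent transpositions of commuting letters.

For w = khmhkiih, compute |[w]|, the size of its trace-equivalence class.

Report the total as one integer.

drop 0:k onto floor
drop 1:h onto floor
drop 2:m onto floor
drop 3:h onto {1:h}
drop 4:k onto {0:k}
drop 5:i onto {4:k}
drop 6:i onto {5:i}
drop 7:h onto {3:h}
ground layer = {0:k, 1:h, 2:m}
drop-orders for the pieces not yet dropped (sum over which currently-grounded one goes next):
  1 to go: {2} 1  {6} 1  {7} 1
  2 to go: {2,6} 2  {2,7} 2  {3,7} 1  {5,6} 1  {6,7} 2
  3 to go: {1,3,7} 1  {2,3,7} 3  {2,5,6} 3  {2,6,7} 6  {3,6,7} 3  {4,5,6} 1  {5,6,7} 3
  4 to go: {0,4,5,6} 1  {1,2,3,7} 4  {1,3,6,7} 4  {2,3,6,7} 12  {2,4,5,6} 4  {2,5,6,7} 12  {3,5,6,7} 6  {4,5,6,7} 4
  5 to go: {0,2,4,5,6} 5  {0,4,5,6,7} 5  {1,2,3,6,7} 20  {1,3,5,6,7} 10  {2,3,5,6,7} 30  {2,4,5,6,7} 20  {3,4,5,6,7} 10
  6 to go: {0,2,4,5,6,7} 30  {0,3,4,5,6,7} 15  {1,2,3,5,6,7} 60  {1,3,4,5,6,7} 20  {2,3,4,5,6,7} 60
  if 0:k drops first: 140 orders
  if 1:h drops first: 105 orders
  if 2:m drops first: 35 orders
heap linearizations: 280

280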